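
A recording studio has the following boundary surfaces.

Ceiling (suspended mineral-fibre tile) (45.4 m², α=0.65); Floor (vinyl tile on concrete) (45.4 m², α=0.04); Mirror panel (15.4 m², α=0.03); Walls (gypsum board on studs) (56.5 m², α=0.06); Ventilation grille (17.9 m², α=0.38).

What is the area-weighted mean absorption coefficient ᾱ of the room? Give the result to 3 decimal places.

Total surface area S = 180.6 m².
Σ(Sᵢαᵢ) = 45.4×0.65 + 45.4×0.04 + 15.4×0.03 + 56.5×0.06 + 17.9×0.38 = 41.980.
ᾱ = A/S = 0.232.

0.232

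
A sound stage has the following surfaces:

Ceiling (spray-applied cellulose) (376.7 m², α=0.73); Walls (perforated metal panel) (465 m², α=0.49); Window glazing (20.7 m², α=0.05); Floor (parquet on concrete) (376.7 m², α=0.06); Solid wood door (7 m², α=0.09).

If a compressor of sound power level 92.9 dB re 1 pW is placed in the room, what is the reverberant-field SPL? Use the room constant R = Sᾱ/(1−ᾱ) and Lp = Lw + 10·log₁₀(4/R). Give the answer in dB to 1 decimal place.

69.3 dB

A = 527.108 sabins; S = 1246.1 m².
ᾱ = 0.4230, so room constant R = A/(1−ᾱ) = 913.532 m².
Lp = 92.9 + 10·log₁₀(4/913.532) = 92.9 + (-23.59) = 69.3 dB.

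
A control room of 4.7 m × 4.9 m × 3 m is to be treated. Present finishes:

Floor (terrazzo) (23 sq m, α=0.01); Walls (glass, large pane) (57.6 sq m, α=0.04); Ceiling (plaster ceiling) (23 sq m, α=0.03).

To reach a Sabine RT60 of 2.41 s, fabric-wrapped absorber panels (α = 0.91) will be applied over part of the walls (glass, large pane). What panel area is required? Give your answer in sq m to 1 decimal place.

A₁ = Σ Sᵢαᵢ = 23·0.01 + 57.6·0.04 + 23·0.03 = 3.224 sabins.
V = 69.09 m³. Target absorption A₂ = 0.161 × 69.09 / 2.41 = 4.616 sabins.
ΔA needed = 4.616 − 3.224 = 1.392 sabins.
Each sq m of panel replacing the walls (glass, large pane) adds (0.91 − 0.04) = 0.87 sabins.
Area = ΔA/Δα = 1.392/0.87 = 1.6 sq m.

1.6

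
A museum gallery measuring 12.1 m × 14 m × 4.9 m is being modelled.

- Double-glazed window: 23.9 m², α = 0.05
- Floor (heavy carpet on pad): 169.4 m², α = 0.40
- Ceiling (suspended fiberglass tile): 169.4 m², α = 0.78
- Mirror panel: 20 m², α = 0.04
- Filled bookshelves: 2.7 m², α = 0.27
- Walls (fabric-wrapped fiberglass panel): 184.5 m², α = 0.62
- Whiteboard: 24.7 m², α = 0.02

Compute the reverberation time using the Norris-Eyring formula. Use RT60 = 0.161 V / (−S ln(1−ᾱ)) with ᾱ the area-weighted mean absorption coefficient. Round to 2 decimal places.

S = Σ Sᵢ = 594.6 m².
Absorption A = 23.9×0.05 + 169.4×0.40 + 169.4×0.78 + 20×0.04 + 2.7×0.27 + 184.5×0.62 + 24.7×0.02 = 317.500 sabins.
Mean coefficient ᾱ = A/S = 0.5340.
−S·ln(1−ᾱ) = −594.6 × ln(1 − 0.5340) = 454.019.
V = 12.1 × 14 × 4.9 = 830.06 m³.
T = 0.161·V/[−S·ln(1−ᾱ)] = 0.161·830.06/454.019 = 0.29 s.

0.29 s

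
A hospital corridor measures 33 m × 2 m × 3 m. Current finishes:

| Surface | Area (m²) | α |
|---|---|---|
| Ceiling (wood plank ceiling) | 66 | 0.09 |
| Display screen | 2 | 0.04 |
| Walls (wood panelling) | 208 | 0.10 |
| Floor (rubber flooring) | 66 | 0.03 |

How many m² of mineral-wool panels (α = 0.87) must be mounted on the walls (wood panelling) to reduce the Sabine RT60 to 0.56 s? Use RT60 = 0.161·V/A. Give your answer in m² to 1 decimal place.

36.5

A₁ = Σ Sᵢαᵢ = 66·0.09 + 2·0.04 + 208·0.10 + 66·0.03 = 28.800 sabins.
Required A₂ = 0.161·198/0.56 = 56.925 sabins.
ΔA needed = 56.925 − 28.800 = 28.125 sabins.
Net gain per m²: Δα = 0.87 − 0.10 = 0.77.
Panel area = 28.125 / 0.77 = 36.5 m².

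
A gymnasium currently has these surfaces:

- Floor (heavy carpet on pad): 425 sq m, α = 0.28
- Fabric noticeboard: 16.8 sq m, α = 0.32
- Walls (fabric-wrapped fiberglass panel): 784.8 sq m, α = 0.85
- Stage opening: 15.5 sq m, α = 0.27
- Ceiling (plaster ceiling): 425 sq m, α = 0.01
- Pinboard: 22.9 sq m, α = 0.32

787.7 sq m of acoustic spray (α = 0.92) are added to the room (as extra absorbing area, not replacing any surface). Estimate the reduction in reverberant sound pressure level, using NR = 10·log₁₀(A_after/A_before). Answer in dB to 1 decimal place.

Summing Sᵢαᵢ: 119.000 + 5.376 + 667.080 + 4.185 + 4.250 + 7.328 → A_before = 807.219 sabins.
Added absorption = 787.7 × 0.92 = 724.684 sabins.
New total A_after = 1531.903 sabins.
Reduction = 10 log₁₀(A_after/A_before) = 10 log₁₀(1.8978) = 2.8 dB.

2.8 dB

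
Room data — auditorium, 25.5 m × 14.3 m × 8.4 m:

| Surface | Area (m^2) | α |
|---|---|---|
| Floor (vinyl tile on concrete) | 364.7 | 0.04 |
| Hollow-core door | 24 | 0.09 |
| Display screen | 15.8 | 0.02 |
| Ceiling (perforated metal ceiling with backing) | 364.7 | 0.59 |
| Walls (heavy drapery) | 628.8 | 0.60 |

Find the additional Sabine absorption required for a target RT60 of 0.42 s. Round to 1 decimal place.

Total absorption A₁ = 364.7×0.04 + 24×0.09 + 15.8×0.02 + 364.7×0.59 + 628.8×0.60
  = 14.588 + 2.160 + 0.316 + 215.173 + 377.280 = 609.517 m^2 sabins.
For T = 0.42 s, need A₂ = 0.161·V/T = 0.161·3063.06/0.42 = 1174.173 sabins.
Shortfall: 1174.173 − 609.517 = 564.7 sabins.

564.7 sabins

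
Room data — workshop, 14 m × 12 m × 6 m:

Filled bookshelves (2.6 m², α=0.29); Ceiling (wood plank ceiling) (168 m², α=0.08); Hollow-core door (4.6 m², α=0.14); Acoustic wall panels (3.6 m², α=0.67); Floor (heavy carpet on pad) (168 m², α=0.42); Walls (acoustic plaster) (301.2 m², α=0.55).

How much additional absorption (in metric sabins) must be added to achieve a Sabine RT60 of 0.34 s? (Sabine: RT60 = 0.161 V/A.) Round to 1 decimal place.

223.8 sabins

Summing Sᵢαᵢ: 0.754 + 13.440 + 0.644 + 2.412 + 70.560 + 165.660 → A₁ = 253.470 sabins.
V = 1008 m³. Required absorption A₂ = 0.161 × 1008 / 0.34 = 477.318 sabins.
Shortfall: 477.318 − 253.470 = 223.8 sabins.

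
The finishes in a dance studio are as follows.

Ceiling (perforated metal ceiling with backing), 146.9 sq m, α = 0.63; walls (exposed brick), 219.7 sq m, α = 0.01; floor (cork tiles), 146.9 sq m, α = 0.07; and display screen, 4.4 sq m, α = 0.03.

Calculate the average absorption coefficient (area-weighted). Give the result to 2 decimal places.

0.20

Total surface area S = 517.9 sq m.
Weighted sum Σ Sα = 105.159.
ᾱ = A/S = 0.20.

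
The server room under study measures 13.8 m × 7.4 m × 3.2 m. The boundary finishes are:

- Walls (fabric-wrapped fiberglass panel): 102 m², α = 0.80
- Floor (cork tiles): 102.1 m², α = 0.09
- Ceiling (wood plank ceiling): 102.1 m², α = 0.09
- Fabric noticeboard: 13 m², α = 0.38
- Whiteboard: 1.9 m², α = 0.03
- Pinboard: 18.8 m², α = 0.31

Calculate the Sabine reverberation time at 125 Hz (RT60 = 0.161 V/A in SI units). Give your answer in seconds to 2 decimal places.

Equivalent absorption area: A = 102*0.80 + 102.1*0.09 + 102.1*0.09 + 13*0.38 + 1.9*0.03 + 18.8*0.31 = 110.803 m².
Room volume: 326.784 m³.
Sabine: RT60 = 0.161 × 326.784 / 110.803 = 0.47 s.

0.47 seconds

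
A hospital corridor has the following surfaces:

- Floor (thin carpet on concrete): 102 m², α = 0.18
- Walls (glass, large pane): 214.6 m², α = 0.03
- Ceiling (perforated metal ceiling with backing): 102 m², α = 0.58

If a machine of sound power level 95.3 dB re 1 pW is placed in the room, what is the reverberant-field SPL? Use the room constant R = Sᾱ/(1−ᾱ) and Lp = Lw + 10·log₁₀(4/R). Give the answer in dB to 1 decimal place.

81.1 dB

A = 83.958 sabins; S = 418.6 m².
ᾱ = 83.958/418.6 = 0.2006; R = Sᾱ/(1−ᾱ) = 83.958/(1−0.2006) = 105.026 m².
Lp = Lw + 10 log₁₀(4/R) = 95.3 -14.19 = 81.1 dB.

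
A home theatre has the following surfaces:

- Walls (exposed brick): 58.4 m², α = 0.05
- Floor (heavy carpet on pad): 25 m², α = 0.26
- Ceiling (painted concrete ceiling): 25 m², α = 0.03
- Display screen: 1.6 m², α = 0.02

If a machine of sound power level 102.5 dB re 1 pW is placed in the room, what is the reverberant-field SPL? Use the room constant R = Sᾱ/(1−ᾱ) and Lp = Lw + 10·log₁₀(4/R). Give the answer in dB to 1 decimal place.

98.0 dB

A = 10.202 sabins; S = 110.0 m².
ᾱ = 10.202/110.0 = 0.0927; R = Sᾱ/(1−ᾱ) = 10.202/(1−0.0927) = 11.244 m².
Lp = 102.5 + 10·log₁₀(4/11.244) = 102.5 + (-4.49) = 98.0 dB.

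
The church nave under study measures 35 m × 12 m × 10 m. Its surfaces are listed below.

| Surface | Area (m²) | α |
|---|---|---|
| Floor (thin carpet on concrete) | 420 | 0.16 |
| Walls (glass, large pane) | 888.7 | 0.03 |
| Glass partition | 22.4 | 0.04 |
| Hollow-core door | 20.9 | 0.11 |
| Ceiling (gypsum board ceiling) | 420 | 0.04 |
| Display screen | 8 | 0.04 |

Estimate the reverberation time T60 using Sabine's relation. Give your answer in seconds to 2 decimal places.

5.92 s

Equivalent absorption area: A = 420*0.16 + 888.7*0.03 + 22.4*0.04 + 20.9*0.11 + 420*0.04 + 8*0.04 = 114.176 m².
Room volume: 4200 m³.
RT60 = 0.161 · V / A = 0.161 × 4200 / 114.176 = 5.92 s.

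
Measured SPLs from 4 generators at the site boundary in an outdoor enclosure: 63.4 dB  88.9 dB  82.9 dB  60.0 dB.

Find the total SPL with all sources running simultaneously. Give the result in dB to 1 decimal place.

Converting to relative power and adding: 10^(63.4/10) + 10^(88.9/10) + 10^(82.9/10) + 10^(60.0/10) = 9.744e+08.
Back to dB: 10·log₁₀ Σ = 89.9 dB.

89.9 dB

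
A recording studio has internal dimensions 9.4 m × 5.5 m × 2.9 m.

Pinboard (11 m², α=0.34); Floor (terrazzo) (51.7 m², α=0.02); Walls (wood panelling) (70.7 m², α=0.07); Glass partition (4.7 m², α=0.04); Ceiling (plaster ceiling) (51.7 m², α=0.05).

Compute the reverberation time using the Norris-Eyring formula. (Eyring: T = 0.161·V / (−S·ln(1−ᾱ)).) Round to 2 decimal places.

1.87 seconds

Total surface area S = 11 + 51.7 + 70.7 + 4.7 + 51.7 = 189.8 m².
Absorption A = 11×0.34 + 51.7×0.02 + 70.7×0.07 + 4.7×0.04 + 51.7×0.05 = 12.496 sabins.
Mean coefficient ᾱ = A/S = 0.0658.
−S·ln(1−ᾱ) = −189.8 × ln(1 − 0.0658) = 12.919.
V = 9.4 × 5.5 × 2.9 = 149.93 m³.
T = 0.161·V/[−S·ln(1−ᾱ)] = 0.161·149.93/12.919 = 1.87 s.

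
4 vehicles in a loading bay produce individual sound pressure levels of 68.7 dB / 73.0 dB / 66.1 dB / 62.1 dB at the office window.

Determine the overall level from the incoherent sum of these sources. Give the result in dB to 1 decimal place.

Converting to relative power and adding: 10^(68.7/10) + 10^(73.0/10) + 10^(66.1/10) + 10^(62.1/10) = 3.306e+07.
Back to dB: 10·log₁₀ Σ = 75.2 dB.

75.2 dB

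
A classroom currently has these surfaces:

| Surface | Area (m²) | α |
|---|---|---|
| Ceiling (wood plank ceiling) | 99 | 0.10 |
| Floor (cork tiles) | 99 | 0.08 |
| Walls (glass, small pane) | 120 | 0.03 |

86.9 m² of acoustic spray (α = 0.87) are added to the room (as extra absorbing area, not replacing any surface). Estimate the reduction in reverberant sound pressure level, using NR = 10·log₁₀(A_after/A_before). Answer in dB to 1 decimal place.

Total absorption A_before = 99·0.10 + 99·0.08 + 120·0.03
  = 9.900 + 7.920 + 3.600 = 21.420 m² sabins.
Treatment contributes 86.9·0.87 = 75.603 sabins.
New total A_after = 97.023 sabins.
NR = 10·log₁₀(97.023/21.420) = 6.6 dB.

6.6 dB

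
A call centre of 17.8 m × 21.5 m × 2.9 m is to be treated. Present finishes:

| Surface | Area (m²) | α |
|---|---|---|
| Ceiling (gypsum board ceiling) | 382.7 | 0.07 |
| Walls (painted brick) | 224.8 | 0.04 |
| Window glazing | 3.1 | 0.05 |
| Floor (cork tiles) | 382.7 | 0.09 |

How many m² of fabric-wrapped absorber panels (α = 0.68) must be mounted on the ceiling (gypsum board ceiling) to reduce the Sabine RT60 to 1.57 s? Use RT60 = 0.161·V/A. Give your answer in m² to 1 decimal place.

Equivalent absorption area: A₁ = 382.7·0.07 + 224.8·0.04 + 3.1·0.05 + 382.7·0.09 = 70.379 m².
V = 1109.83 m³. Target absorption A₂ = 0.161 × 1109.83 / 1.57 = 113.811 sabins.
ΔA needed = 113.811 − 70.379 = 43.432 sabins.
Net gain per m²: Δα = 0.68 − 0.07 = 0.61.
Panel area = 43.432 / 0.61 = 71.2 m².

71.2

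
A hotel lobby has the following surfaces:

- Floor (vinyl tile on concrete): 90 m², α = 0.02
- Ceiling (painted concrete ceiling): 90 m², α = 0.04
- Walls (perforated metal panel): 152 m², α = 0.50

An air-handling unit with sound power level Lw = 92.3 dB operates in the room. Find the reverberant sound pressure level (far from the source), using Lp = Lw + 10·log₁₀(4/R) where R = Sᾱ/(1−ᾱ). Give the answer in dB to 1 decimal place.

Σ(Sᵢαᵢ) = 90×0.02 + 90×0.04 + 152×0.50 = 81.400; total area S = 332.0 m².
ᾱ = 81.400/332.0 = 0.2452; R = Sᾱ/(1−ᾱ) = 81.400/(1−0.2452) = 107.843 m².
Lp = Lw + 10 log₁₀(4/R) = 92.3 -14.31 = 78.0 dB.

78.0 dB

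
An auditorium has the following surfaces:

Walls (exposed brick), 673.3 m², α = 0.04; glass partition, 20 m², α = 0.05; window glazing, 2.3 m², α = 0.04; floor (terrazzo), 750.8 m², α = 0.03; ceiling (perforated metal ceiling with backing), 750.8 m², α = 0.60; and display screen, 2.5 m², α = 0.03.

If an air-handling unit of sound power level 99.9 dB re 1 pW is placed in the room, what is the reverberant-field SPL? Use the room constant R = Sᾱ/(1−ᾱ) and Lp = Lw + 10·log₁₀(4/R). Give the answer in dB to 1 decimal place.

77.8 dB

A = 501.103 sabins; S = 2199.7 m².
ᾱ = 0.2278, so room constant R = A/(1−ᾱ) = 648.929 m².
Lp = Lw + 10 log₁₀(4/R) = 99.9 -22.10 = 77.8 dB.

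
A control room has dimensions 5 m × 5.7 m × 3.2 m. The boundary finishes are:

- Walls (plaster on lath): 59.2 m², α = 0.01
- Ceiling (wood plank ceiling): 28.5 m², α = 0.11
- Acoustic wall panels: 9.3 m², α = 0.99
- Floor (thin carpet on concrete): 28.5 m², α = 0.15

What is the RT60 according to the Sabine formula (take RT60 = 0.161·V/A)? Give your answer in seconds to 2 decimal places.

Equivalent absorption area: A = 59.2·0.01 + 28.5·0.11 + 9.3·0.99 + 28.5·0.15 = 17.209 m².
V = 5·5.7·3.2 = 91.2 m³.
Sabine: RT60 = 0.161 × 91.2 / 17.209 = 0.85 s.

0.85 sec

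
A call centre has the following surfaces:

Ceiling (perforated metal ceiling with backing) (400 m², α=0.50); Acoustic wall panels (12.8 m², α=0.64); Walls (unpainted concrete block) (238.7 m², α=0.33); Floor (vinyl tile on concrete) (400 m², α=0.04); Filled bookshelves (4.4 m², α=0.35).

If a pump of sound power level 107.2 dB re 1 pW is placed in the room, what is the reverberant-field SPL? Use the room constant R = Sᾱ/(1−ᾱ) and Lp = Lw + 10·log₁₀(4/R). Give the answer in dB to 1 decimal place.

Σ(Sᵢαᵢ) = 400·0.50 + 12.8·0.64 + 238.7·0.33 + 400·0.04 + 4.4·0.35 = 304.503; total area S = 1055.9 m².
ᾱ = 0.2884, so room constant R = A/(1−ᾱ) = 427.913 m².
Lp = Lw + 10 log₁₀(4/R) = 107.2 -20.29 = 86.9 dB.

86.9 dB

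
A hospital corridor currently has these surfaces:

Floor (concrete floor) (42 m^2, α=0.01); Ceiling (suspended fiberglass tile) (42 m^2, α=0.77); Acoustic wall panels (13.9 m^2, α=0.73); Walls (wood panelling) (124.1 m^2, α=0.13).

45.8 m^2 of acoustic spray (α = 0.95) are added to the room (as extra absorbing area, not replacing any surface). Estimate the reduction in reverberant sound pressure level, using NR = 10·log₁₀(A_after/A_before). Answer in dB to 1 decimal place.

A_before = Σ Sᵢαᵢ = 42·0.01 + 42·0.77 + 13.9·0.73 + 124.1·0.13 = 59.040 sabins.
Added absorption = 45.8 × 0.95 = 43.510 sabins.
A_after = 59.040 + 43.510 = 102.550 sabins.
Reduction = 10 log₁₀(A_after/A_before) = 10 log₁₀(1.7370) = 2.4 dB.

2.4 dB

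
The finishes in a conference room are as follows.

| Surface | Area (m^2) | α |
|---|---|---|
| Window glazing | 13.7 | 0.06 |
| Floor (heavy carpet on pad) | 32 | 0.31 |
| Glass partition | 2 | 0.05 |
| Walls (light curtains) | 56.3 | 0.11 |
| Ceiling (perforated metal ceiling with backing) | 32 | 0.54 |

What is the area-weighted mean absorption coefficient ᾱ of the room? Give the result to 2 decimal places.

0.25

S = Σ Sᵢ = 13.7 + 32 + 2 + 56.3 + 32 = 136.0 m^2.
Σ(Sᵢαᵢ) = 13.7*0.06 + 32*0.31 + 2*0.05 + 56.3*0.11 + 32*0.54 = 34.315.
ᾱ = A/S = 0.25.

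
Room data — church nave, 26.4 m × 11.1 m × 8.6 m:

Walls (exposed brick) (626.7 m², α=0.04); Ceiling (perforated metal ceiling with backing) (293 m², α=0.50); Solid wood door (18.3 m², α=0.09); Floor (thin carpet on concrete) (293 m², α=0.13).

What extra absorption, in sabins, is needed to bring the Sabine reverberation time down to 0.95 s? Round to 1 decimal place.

215.8 sabins

Total absorption A₁ = 626.7×0.04 + 293×0.50 + 18.3×0.09 + 293×0.13
  = 25.068 + 146.500 + 1.647 + 38.090 = 211.305 m² sabins.
Target A₂ = 0.161·2520.144/0.95 = 427.098 sabins (V = 2520.144 m³).
Shortfall: 427.098 − 211.305 = 215.8 sabins.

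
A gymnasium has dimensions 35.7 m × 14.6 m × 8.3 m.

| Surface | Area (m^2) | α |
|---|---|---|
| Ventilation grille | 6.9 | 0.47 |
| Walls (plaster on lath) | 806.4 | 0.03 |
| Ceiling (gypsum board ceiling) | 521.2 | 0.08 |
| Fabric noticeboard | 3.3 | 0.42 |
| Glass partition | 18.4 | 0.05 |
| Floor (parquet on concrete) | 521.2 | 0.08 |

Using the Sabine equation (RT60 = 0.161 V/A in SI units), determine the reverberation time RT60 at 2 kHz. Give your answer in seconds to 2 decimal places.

Equivalent absorption area: A = 6.9·0.47 + 806.4·0.03 + 521.2·0.08 + 3.3·0.42 + 18.4·0.05 + 521.2·0.08 = 113.133 m^2.
Volume V = 35.7 × 14.6 × 8.3 = 4326.126 m³.
T = 0.161 V/A = 0.161·4326.126/113.133 = 6.16 s.

6.16 s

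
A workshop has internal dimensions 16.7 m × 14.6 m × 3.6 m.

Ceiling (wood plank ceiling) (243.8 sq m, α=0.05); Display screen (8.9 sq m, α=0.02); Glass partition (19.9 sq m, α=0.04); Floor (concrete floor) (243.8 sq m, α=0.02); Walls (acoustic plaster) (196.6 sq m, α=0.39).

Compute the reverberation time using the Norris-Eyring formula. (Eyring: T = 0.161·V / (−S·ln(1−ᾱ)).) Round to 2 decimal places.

1.39 s

S = Σ Sᵢ = 713.0 sq m.
Σ(Sᵢαᵢ) = 243.8·0.05 + 8.9·0.02 + 19.9·0.04 + 243.8·0.02 + 196.6·0.39 = 94.714.
ᾱ = 94.714 / 713.0 = 0.1328.
−S·ln(1−ᾱ) = −713.0 × ln(1 − 0.1328) = 101.592.
V = 16.7 × 14.6 × 3.6 = 877.752 m³.
T = 0.161·V/[−S·ln(1−ᾱ)] = 0.161·877.752/101.592 = 1.39 s.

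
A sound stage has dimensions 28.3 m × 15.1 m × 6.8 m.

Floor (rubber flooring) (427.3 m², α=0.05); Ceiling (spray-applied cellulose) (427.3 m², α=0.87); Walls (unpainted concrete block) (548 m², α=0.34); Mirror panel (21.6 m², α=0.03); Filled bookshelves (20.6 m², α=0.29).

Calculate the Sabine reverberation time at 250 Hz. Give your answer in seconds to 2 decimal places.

0.80 s

Summing Sᵢαᵢ: 21.365 + 371.751 + 186.320 + 0.648 + 5.974 → A = 586.058 sabins.
Volume V = 28.3 × 15.1 × 6.8 = 2905.844 m³.
T = 0.161 V/A = 0.161·2905.844/586.058 = 0.80 s.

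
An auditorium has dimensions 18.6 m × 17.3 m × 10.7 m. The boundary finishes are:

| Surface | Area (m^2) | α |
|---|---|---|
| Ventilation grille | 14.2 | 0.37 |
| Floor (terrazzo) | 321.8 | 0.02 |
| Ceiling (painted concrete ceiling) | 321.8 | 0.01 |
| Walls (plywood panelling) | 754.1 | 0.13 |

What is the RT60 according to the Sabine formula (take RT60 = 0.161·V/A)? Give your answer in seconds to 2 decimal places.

4.91 seconds

Total absorption A = 14.2·0.37 + 321.8·0.02 + 321.8·0.01 + 754.1·0.13
  = 5.254 + 6.436 + 3.218 + 98.033 = 112.941 m^2 sabins.
V = 18.6·17.3·10.7 = 3443.046 m³.
T = 0.161 V/A = 0.161·3443.046/112.941 = 4.91 s.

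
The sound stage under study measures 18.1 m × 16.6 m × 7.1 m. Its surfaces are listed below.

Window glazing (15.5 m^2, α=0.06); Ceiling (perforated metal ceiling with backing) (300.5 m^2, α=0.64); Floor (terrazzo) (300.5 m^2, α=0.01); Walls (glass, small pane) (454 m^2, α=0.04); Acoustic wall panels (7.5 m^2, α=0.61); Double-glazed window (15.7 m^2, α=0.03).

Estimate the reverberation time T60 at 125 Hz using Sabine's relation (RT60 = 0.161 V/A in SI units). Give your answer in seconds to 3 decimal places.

A = Σ Sᵢαᵢ = 15.5×0.06 + 300.5×0.64 + 300.5×0.01 + 454×0.04 + 7.5×0.61 + 15.7×0.03 = 219.461 sabins.
Room volume: 2133.266 m³.
Sabine: RT60 = 0.161 × 2133.266 / 219.461 = 1.565 s.

1.565 seconds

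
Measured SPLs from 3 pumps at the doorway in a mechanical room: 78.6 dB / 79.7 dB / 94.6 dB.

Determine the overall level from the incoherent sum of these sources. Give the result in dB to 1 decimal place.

Converting to relative power and adding: 10^(78.6/10) + 10^(79.7/10) + 10^(94.6/10) = 3.05e+09.
Combined level = 10 log₁₀(3.05e+09) = 94.8 dB.

94.8 dB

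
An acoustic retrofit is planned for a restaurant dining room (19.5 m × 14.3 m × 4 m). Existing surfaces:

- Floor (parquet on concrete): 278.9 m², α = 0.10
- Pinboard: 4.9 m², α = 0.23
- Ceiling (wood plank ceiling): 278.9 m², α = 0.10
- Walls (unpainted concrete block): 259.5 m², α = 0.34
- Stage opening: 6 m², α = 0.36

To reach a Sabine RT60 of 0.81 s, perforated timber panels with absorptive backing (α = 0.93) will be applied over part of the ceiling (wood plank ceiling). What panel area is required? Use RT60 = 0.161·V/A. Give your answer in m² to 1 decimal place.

A₁ = Σ Sᵢαᵢ = 278.9×0.10 + 4.9×0.23 + 278.9×0.10 + 259.5×0.34 + 6×0.36 = 147.297 sabins.
V = 1115.4 m³. Target absorption A₂ = 0.161 × 1115.4 / 0.81 = 221.703 sabins.
ΔA needed = 221.703 − 147.297 = 74.406 sabins.
Net gain per m²: Δα = 0.93 − 0.10 = 0.83.
Area = ΔA/Δα = 74.406/0.83 = 89.6 m².

89.6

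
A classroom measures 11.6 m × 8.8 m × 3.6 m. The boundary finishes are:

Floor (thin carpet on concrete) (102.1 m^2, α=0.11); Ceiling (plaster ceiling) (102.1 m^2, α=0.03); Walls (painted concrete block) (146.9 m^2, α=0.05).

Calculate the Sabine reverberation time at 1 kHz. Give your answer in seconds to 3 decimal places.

2.734 seconds

Total absorption A = 102.1*0.11 + 102.1*0.03 + 146.9*0.05
  = 11.231 + 3.063 + 7.345 = 21.639 m^2 sabins.
Volume V = 11.6 × 8.8 × 3.6 = 367.488 m³.
T = 0.161 V/A = 0.161·367.488/21.639 = 2.734 s.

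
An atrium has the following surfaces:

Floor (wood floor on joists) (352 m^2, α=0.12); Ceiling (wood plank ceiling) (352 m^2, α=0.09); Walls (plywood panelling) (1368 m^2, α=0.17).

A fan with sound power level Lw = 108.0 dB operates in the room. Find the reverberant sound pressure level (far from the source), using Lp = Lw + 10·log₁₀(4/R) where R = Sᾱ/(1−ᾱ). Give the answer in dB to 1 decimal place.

A = 306.480 sabins; S = 2072.0 m^2.
ᾱ = 306.480/2072.0 = 0.1479; R = Sᾱ/(1−ᾱ) = 306.480/(1−0.1479) = 359.676 m^2.
Lp = 108.0 + 10·log₁₀(4/359.676) = 108.0 + (-19.54) = 88.5 dB.

88.5 dB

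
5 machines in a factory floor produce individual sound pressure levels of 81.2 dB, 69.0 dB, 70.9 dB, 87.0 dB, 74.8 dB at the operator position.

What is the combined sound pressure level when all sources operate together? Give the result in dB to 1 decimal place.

88.3 dB

Sum in the linear (power) domain: Σ 10^(Lᵢ/10) = 10^(81.2/10) + 10^(69.0/10) + 10^(70.9/10) + 10^(87.0/10) + 10^(74.8/10) = 6.835e+08.
Back to dB: 10·log₁₀ Σ = 88.3 dB.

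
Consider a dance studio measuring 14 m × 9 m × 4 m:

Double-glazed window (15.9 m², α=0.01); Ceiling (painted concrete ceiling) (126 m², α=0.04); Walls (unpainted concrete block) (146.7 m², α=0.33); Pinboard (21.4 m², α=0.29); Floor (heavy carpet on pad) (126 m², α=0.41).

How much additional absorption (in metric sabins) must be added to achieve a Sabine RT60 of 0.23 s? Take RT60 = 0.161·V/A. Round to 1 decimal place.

Summing Sᵢαᵢ: 0.159 + 5.040 + 48.411 + 6.206 + 51.660 → A₁ = 111.476 sabins.
Target A₂ = 0.161·504/0.23 = 352.800 sabins (V = 504 m³).
Additional absorption ΔA = 352.800 − 111.476 = 241.3 sabins.

241.3 sabins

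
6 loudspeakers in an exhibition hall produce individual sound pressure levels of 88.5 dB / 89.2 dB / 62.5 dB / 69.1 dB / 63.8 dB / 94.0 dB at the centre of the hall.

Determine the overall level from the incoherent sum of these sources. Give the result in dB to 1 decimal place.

Sum in the linear (power) domain: Σ 10^(Lᵢ/10) = 10^(88.5/10) + 10^(89.2/10) + 10^(62.5/10) + 10^(69.1/10) + 10^(63.8/10) + 10^(94.0/10) = 4.064e+09.
Combined level = 10 log₁₀(4.064e+09) = 96.1 dB.

96.1 dB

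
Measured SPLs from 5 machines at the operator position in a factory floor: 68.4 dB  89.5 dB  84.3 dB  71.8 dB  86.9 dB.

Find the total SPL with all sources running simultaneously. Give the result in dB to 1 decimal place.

Σ 10^(Lᵢ/10) = 1.672e+09.
Combined level = 10 log₁₀(1.672e+09) = 92.2 dB.

92.2 dB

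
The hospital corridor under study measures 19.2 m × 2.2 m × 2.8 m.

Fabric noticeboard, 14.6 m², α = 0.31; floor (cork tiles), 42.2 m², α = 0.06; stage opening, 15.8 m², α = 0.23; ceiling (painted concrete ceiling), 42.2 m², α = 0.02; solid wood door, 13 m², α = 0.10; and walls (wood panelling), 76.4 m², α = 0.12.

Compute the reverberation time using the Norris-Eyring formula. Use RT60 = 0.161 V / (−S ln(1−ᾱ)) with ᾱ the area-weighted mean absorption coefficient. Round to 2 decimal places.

S = Σ Sᵢ = 204.2 m².
Absorption A = 14.6×0.31 + 42.2×0.06 + 15.8×0.23 + 42.2×0.02 + 13×0.10 + 76.4×0.12 = 22.004 sabins.
ᾱ = 22.004 / 204.2 = 0.1078.
−S·ln(1−ᾱ) = −204.2 × ln(1 − 0.1078) = 23.292.
V = 19.2 × 2.2 × 2.8 = 118.272 m³.
T = 0.161·V/[−S·ln(1−ᾱ)] = 0.161·118.272/23.292 = 0.82 s.

0.82 seconds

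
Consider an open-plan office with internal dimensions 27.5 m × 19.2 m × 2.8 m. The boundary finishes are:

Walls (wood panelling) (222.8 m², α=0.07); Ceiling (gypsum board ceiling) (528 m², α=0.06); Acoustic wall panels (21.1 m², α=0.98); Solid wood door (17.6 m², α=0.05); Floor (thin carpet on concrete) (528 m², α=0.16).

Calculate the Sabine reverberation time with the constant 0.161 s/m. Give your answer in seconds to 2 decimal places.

1.55 sec

Equivalent absorption area: A = 222.8×0.07 + 528×0.06 + 21.1×0.98 + 17.6×0.05 + 528×0.16 = 153.314 m².
V = 27.5·19.2·2.8 = 1478.4 m³.
RT60 = 0.161 · V / A = 0.161 × 1478.4 / 153.314 = 1.55 s.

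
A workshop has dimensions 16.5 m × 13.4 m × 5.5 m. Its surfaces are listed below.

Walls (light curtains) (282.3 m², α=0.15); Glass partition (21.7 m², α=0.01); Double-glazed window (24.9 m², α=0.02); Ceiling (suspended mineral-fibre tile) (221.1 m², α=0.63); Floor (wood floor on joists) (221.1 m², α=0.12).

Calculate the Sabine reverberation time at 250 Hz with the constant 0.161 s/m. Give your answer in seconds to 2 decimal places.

Summing Sᵢαᵢ: 42.345 + 0.217 + 0.498 + 139.293 + 26.532 → A = 208.885 sabins.
Room volume: 1216.05 m³.
Sabine: RT60 = 0.161 × 1216.05 / 208.885 = 0.94 s.

0.94 seconds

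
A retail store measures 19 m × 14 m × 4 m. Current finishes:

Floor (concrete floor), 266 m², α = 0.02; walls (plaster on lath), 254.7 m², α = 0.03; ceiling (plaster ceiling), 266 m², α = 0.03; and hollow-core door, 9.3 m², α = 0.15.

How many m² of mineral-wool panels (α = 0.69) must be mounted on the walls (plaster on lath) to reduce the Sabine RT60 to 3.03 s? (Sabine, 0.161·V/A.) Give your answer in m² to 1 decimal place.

Total absorption A₁ = 266·0.02 + 254.7·0.03 + 266·0.03 + 9.3·0.15
  = 5.320 + 7.641 + 7.980 + 1.395 = 22.336 m² sabins.
V = 1064 m³. Target absorption A₂ = 0.161 × 1064 / 3.03 = 56.536 sabins.
Absorption to add: 56.536 − 22.336 = 34.200 sabins.
Net gain per m²: Δα = 0.69 − 0.03 = 0.66.
Panel area = 34.200 / 0.66 = 51.8 m².

51.8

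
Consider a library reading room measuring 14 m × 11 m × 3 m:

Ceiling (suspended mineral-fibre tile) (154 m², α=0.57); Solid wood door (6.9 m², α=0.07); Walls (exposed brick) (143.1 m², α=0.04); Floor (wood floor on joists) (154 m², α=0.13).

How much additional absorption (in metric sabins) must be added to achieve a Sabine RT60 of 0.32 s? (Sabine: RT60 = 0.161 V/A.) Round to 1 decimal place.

118.4 sabins

Summing Sᵢαᵢ: 87.780 + 0.483 + 5.724 + 20.020 → A₁ = 114.007 sabins.
For T = 0.32 s, need A₂ = 0.161·V/T = 0.161·462/0.32 = 232.444 sabins.
ΔA = A₂ − A₁ = 232.444 − 114.007 = 118.4 sabins.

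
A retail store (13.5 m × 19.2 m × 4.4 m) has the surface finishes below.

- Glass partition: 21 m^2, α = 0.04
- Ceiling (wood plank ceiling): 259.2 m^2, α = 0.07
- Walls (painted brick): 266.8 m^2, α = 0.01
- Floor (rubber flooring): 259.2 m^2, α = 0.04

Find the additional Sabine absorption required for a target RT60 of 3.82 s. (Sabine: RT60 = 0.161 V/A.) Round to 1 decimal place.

Total absorption A₁ = 21*0.04 + 259.2*0.07 + 266.8*0.01 + 259.2*0.04
  = 0.840 + 18.144 + 2.668 + 10.368 = 32.020 m^2 sabins.
Target A₂ = 0.161·1140.48/3.82 = 48.067 sabins (V = 1140.48 m³).
Shortfall: 48.067 − 32.020 = 16.0 sabins.

16.0 sabins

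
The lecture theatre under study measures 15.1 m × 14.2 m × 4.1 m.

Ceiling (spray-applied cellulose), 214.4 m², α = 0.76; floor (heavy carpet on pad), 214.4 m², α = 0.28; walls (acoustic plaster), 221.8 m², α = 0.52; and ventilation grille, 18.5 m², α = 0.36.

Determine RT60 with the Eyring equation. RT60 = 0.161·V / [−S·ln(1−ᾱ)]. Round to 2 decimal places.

0.29 sec

Total surface area S = 214.4 + 214.4 + 221.8 + 18.5 = 669.1 m².
Absorption A = 214.4×0.76 + 214.4×0.28 + 221.8×0.52 + 18.5×0.36 = 344.972 sabins.
Mean coefficient ᾱ = A/S = 0.5156.
−S·ln(1−ᾱ) = −669.1 × ln(1 − 0.5156) = 484.993.
V = 15.1 × 14.2 × 4.1 = 879.122 m³.
T = 0.161·V/[−S·ln(1−ᾱ)] = 0.161·879.122/484.993 = 0.29 s.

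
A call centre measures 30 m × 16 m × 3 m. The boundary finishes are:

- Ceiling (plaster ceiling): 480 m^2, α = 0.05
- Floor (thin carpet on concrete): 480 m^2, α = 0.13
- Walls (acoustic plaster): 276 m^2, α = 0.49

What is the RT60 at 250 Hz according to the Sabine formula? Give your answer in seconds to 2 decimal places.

1.05 s

A = Σ Sᵢαᵢ = 480*0.05 + 480*0.13 + 276*0.49 = 221.640 sabins.
Volume V = 30 × 16 × 3 = 1440 m³.
T = 0.161 V/A = 0.161·1440/221.640 = 1.05 s.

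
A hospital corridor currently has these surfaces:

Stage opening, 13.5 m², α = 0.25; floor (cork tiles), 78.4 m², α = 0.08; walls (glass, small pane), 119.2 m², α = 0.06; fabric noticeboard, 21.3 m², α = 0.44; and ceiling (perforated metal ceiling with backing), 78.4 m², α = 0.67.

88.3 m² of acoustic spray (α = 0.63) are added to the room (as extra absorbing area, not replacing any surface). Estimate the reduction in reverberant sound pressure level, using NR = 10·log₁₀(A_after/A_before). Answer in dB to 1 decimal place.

Summing Sᵢαᵢ: 3.375 + 6.272 + 7.152 + 9.372 + 52.528 → A_before = 78.699 sabins.
Added absorption = 88.3 × 0.63 = 55.629 sabins.
A_after = 78.699 + 55.629 = 134.328 sabins.
Reduction = 10 log₁₀(A_after/A_before) = 10 log₁₀(1.7069) = 2.3 dB.

2.3 dB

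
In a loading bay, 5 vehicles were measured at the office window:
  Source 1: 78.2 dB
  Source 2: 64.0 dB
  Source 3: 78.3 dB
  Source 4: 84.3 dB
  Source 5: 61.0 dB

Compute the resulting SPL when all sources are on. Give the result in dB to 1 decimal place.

Converting to relative power and adding: 10^(78.2/10) + 10^(64.0/10) + 10^(78.3/10) + 10^(84.3/10) + 10^(61.0/10) = 4.066e+08.
L_total = 10·log₁₀(4.066e+08) = 86.1 dB.

86.1 dB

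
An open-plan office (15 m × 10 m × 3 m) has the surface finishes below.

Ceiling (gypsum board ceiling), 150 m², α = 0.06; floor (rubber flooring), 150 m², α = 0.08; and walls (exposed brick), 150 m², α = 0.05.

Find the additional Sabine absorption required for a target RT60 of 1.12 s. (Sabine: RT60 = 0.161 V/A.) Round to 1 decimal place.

Total absorption A₁ = 150×0.06 + 150×0.08 + 150×0.05
  = 9.000 + 12.000 + 7.500 = 28.500 m² sabins.
For T = 1.12 s, need A₂ = 0.161·V/T = 0.161·450/1.12 = 64.688 sabins.
Shortfall: 64.688 − 28.500 = 36.2 sabins.

36.2 sabins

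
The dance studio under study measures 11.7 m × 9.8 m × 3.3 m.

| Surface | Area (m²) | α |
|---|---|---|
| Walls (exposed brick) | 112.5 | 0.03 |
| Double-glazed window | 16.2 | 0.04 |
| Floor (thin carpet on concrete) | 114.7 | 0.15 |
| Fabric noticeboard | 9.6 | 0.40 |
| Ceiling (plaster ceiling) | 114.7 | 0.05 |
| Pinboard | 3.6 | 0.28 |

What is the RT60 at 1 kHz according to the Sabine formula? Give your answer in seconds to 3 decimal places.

1.915 seconds

A = Σ Sᵢαᵢ = 112.5*0.03 + 16.2*0.04 + 114.7*0.15 + 9.6*0.40 + 114.7*0.05 + 3.6*0.28 = 31.811 sabins.
Volume V = 11.7 × 9.8 × 3.3 = 378.378 m³.
Sabine: RT60 = 0.161 × 378.378 / 31.811 = 1.915 s.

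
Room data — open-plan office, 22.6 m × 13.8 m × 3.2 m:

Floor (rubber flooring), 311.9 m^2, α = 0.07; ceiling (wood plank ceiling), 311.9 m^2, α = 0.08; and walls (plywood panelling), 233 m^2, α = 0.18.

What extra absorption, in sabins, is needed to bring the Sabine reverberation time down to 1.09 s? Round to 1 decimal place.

58.7 sabins

Equivalent absorption area: A₁ = 311.9·0.07 + 311.9·0.08 + 233·0.18 = 88.725 m^2.
Target A₂ = 0.161·998.016/1.09 = 147.413 sabins (V = 998.016 m³).
Shortfall: 147.413 − 88.725 = 58.7 sabins.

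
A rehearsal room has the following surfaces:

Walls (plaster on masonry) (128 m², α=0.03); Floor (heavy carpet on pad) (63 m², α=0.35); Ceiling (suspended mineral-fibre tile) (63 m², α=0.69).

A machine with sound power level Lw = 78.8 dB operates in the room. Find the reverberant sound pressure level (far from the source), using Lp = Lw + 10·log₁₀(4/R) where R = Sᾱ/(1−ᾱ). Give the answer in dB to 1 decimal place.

A = 69.360 sabins; S = 254.0 m².
ᾱ = 0.2731, so room constant R = A/(1−ᾱ) = 95.419 m².
Lp = Lw + 10 log₁₀(4/R) = 78.8 -13.78 = 65.0 dB.

65.0 dB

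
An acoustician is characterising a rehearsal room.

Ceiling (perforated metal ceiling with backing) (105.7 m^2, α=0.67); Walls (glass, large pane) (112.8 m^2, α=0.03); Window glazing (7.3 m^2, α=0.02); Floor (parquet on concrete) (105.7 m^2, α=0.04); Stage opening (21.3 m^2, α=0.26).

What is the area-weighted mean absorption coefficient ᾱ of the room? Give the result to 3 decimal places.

S = Σ Sᵢ = 105.7 + 112.8 + 7.3 + 105.7 + 21.3 = 352.8 m^2.
Weighted sum Σ Sα = 84.115.
ᾱ = A/S = 0.238.

0.238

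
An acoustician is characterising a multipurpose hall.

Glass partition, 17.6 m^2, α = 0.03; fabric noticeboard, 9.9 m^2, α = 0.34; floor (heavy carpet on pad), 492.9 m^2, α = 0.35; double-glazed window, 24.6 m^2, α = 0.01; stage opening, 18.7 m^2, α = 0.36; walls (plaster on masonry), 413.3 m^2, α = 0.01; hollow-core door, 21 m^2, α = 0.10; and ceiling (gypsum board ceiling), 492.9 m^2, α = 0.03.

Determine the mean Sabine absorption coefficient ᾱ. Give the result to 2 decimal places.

Total surface area S = 1490.9 m^2.
Σ(Sᵢαᵢ) = 17.6*0.03 + 9.9*0.34 + 492.9*0.35 + 24.6*0.01 + 18.7*0.36 + 413.3*0.01 + 21*0.10 + 492.9*0.03 = 204.407.
ᾱ = A/S = 0.14.

0.14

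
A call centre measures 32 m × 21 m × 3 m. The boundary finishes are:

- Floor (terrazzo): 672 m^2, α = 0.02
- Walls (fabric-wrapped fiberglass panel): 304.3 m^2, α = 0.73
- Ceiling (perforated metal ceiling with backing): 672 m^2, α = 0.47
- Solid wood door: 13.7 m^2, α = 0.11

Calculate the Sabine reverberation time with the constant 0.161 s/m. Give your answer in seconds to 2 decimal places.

0.59 seconds

Equivalent absorption area: A = 672×0.02 + 304.3×0.73 + 672×0.47 + 13.7×0.11 = 552.926 m^2.
Volume V = 32 × 21 × 3 = 2016 m³.
Sabine: RT60 = 0.161 × 2016 / 552.926 = 0.59 s.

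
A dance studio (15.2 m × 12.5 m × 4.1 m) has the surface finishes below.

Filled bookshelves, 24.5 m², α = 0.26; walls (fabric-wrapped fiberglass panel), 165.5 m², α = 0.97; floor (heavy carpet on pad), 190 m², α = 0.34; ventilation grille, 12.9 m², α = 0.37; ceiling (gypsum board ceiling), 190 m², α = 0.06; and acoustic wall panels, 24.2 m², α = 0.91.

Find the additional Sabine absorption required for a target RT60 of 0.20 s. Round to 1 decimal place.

Equivalent absorption area: A₁ = 24.5*0.26 + 165.5*0.97 + 190*0.34 + 12.9*0.37 + 190*0.06 + 24.2*0.91 = 269.700 m².
For T = 0.20 s, need A₂ = 0.161·V/T = 0.161·779/0.20 = 627.095 sabins.
Additional absorption ΔA = 627.095 − 269.700 = 357.4 sabins.

357.4 sabins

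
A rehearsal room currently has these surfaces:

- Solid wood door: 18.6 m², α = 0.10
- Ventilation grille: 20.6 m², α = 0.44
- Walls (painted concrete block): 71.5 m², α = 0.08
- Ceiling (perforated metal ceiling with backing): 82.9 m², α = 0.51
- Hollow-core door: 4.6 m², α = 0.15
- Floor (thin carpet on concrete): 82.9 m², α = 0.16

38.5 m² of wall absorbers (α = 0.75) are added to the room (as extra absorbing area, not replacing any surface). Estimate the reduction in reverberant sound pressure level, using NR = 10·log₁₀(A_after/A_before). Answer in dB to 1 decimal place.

Equivalent absorption area: A_before = 18.6*0.10 + 20.6*0.44 + 71.5*0.08 + 82.9*0.51 + 4.6*0.15 + 82.9*0.16 = 72.877 m².
Added absorption = 38.5 × 0.75 = 28.875 sabins.
A_after = 72.877 + 28.875 = 101.752 sabins.
Reduction = 10 log₁₀(A_after/A_before) = 10 log₁₀(1.3962) = 1.4 dB.

1.4 dB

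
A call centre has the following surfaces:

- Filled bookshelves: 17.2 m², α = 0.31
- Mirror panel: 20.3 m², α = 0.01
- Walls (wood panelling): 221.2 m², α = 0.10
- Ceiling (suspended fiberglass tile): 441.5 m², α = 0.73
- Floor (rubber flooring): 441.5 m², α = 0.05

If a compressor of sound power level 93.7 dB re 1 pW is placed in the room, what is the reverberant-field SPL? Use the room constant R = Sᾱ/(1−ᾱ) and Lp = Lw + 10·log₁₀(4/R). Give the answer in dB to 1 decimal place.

72.3 dB

A = 372.025 sabins; S = 1141.7 m².
ᾱ = 372.025/1141.7 = 0.3259; R = Sᾱ/(1−ᾱ) = 372.025/(1−0.3259) = 551.884 m².
Lp = 93.7 + 10·log₁₀(4/551.884) = 93.7 + (-21.40) = 72.3 dB.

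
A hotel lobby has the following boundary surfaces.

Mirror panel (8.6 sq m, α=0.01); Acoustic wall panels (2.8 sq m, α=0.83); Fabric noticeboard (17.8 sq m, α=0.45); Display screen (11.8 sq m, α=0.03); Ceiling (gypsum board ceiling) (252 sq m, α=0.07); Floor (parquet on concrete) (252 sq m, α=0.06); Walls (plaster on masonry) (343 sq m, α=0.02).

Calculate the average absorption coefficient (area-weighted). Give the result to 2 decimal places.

0.06

S = Σ Sᵢ = 8.6 + 2.8 + 17.8 + 11.8 + 252 + 252 + 343 = 888.0 sq m.
Weighted sum Σ Sα = 50.394.
ᾱ = A/S = 0.06.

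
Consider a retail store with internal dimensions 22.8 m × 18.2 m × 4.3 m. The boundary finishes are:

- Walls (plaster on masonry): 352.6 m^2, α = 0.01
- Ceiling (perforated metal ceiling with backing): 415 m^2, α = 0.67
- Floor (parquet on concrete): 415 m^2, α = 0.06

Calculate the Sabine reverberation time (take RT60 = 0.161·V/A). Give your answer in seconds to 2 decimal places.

Summing Sᵢαᵢ: 3.526 + 278.050 + 24.900 → A = 306.476 sabins.
Volume V = 22.8 × 18.2 × 4.3 = 1784.328 m³.
T = 0.161 V/A = 0.161·1784.328/306.476 = 0.94 s.

0.94 s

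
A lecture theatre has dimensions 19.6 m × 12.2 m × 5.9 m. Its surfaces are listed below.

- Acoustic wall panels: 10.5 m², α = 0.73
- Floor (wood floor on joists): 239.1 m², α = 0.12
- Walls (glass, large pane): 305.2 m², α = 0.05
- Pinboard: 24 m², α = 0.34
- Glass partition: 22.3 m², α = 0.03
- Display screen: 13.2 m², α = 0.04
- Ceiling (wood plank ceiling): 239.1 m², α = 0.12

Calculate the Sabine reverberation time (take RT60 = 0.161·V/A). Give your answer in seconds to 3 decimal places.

A = Σ Sᵢαᵢ = 10.5*0.73 + 239.1*0.12 + 305.2*0.05 + 24*0.34 + 22.3*0.03 + 13.2*0.04 + 239.1*0.12 = 89.666 sabins.
V = 19.6·12.2·5.9 = 1410.808 m³.
RT60 = 0.161 · V / A = 0.161 × 1410.808 / 89.666 = 2.533 s.

2.533 s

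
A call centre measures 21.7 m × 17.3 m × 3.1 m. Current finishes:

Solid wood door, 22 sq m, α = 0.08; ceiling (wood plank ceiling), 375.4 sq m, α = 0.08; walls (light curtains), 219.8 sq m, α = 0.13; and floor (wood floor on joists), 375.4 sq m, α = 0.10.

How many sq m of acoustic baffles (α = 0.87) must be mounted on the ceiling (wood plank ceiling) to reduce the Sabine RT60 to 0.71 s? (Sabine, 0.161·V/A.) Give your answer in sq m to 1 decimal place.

Summing Sᵢαᵢ: 1.760 + 30.032 + 28.574 + 37.540 → A₁ = 97.906 sabins.
V = 1163.771 m³. Target absorption A₂ = 0.161 × 1163.771 / 0.71 = 263.897 sabins.
Absorption to add: 263.897 − 97.906 = 165.991 sabins.
Net gain per sq m: Δα = 0.87 − 0.08 = 0.79.
Area = ΔA/Δα = 165.991/0.79 = 210.1 sq m.

210.1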